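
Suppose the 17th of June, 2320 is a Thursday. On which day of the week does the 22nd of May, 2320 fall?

Count forward from the earlier date (May 22, 2320) to the later (June 17, 2320):
May 2320: 31 − 22 = 9 days remain.
June 1–17, 2320: 17 days.
Total: 9 + 17 = 26 days.
26 mod 7 = 5, so 5 days before Thursday is Saturday.

Saturday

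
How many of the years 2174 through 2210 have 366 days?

Years divisible by 4 in [2174, 2210]: 2176, 2180, 2184, 2188, 2192, 2196, 2200, 2204, 2208.
Of these, 2200 is divisible by 100 but not 400, so not leap.
Leap years: 9 − 1 = 8.

8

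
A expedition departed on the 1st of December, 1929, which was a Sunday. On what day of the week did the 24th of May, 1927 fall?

Count forward from the earlier date (May 24, 1927) to the later (December 1, 1929):
May 1927: 31 − 24 = 7 days remain.
Then 30 full months totalling 914 days.
December 1, 1929: 1 day.
Total: 7 + 914 + 1 = 922 days.
922 mod 7 = 5, so 5 days before Sunday is Tuesday.

Tuesday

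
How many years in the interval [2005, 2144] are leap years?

Years divisible by 4: 2008, 2012, …, 2144 — 35 in all.
Of these, 2100 is divisible by 100 but not 400, so not leap.
Leap years: 35 − 1 = 34.

34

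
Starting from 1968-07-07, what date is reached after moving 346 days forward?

1969-06-18

Count 346 days after July 7, 1968:
July 1968: 31 − 7 = 24 days remain.
Then 10 full months totalling 304 days.
June 1–18, 1969: 18 days.
Total: 24 + 304 + 18 = 346 days.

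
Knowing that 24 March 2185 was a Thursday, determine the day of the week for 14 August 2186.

Day-of-year of March 24, 2185: 83.
Day-of-year of August 14, 2186: 226.
2185 has 365 days, so 365 − 83 = 282 days remain in 2185.
Total: 282 + 226 = 508 days.
508 mod 7 = 4, so 4 days after Thursday is Monday.

Monday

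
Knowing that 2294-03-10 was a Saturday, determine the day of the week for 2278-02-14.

Count forward from the earlier date (February 14, 2278) to the later (March 10, 2294):
From February 14, 2278 to February 14, 2294: 16 years, of which 4 contain a Feb 29 — 12×365 + 4×366 = 5844 days.
February 2294: 28 − 14 = 14 days remain (2294 is not a leap year, so February has 28 days).
March 1–10, 2294: 10 days.
Residual: 24 days.
Total: 5868 days.
5868 mod 7 = 2, so 2 days before Saturday is Thursday.

Thursday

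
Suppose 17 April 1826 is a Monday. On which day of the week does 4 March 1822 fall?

Count forward from the earlier date (March 4, 1822) to the later (April 17, 1826):
March 4, 1822 → March 4, 1823: 365 days.
March 4, 1823 → March 4, 1824: 366 days (1824 is a leap year).
March 4, 1824 → March 4, 1825: 365 days.
March 4, 1825 → March 4, 1826: 365 days.
March 1826: 31 − 4 = 27 days remain.
April 1–17, 1826: 17 days.
Residual: 44 days.
Total: 1505 days.
1505 is a multiple of 7, so 4 March 1822 falls on the same weekday: Monday.

Monday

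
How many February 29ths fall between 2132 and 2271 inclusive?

Years divisible by 4: 2132, 2136, …, 2268 — 35 in all.
Of these, 2200 is divisible by 100 but not 400, so not leap.
Leap years: 35 − 1 = 34.

34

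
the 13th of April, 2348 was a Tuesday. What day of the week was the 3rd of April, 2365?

Saturday

Day-of-year of April 13, 2348: 104.
Day-of-year of April 3, 2365: 93.
2348 has 366 days, so 366 − 104 = 262 days remain in 2348.
Full years 2349–2364: 12 common + 4 leap = 12×365 + 4×366 = 5844 days.
Total: 262 + 5844 + 93 = 6199 days.
6199 mod 7 = 4, so 4 days after Tuesday is Saturday.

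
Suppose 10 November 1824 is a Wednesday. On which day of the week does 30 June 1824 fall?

Wednesday

Count forward from the earlier date (June 30, 1824) to the later (November 10, 1824):
June 1824: 30 − 30 = 0 days remain.
Then July (31), August (31), September (30), October (31): 31 + 31 + 30 + 31 = 123 days.
November 1–10, 1824: 10 days.
Total: 0 + 123 + 10 = 133 days.
133 is a multiple of 7, so 30 June 1824 falls on the same weekday: Wednesday.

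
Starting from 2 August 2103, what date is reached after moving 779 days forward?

19 September 2105

Count 779 days after August 2, 2103:
August 2103: 31 − 2 = 29 days remain.
Then 24 full months totalling 731 days.
September 1–19, 2105: 19 days.
Total: 29 + 731 + 19 = 779 days.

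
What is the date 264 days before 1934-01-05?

1933-04-16

Count 264 days before January 5, 1934:
Day-of-year of April 16, 1933: 106.
Day-of-year of January 5, 1934: 5.
1933 has 365 days, so 365 − 106 = 259 days remain in 1933.
Total: 259 + 5 = 264 days.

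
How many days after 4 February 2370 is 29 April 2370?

84

February 2370: 28 − 4 = 24 days remain (2370 is not a leap year, so February has 28 days).
Then March (31): 31 days.
April 1–29, 2370: 29 days.
Total: 24 + 31 + 29 = 84 days.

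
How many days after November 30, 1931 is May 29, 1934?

November 30, 1931 → November 30, 1932: 366 days (1932 is a leap year).
November 30, 1932 → November 30, 1933: 365 days.
November 1933: 30 − 30 = 0 days remain.
Then December (31), January (31), February 1934 (28), March (31), April (30): 31 + 31 + 28 + 31 + 30 = 151 days.
May 1–29, 1934: 29 days.
Residual: 180 days.
Total: 911 days.

911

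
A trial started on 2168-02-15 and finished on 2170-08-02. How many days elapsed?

February 15, 2168 → February 15, 2169: 366 days (2168 is a leap year).
February 15, 2169 → February 15, 2170: 365 days.
February 2170: 28 − 15 = 13 days remain (2170 is not a leap year, so February has 28 days).
Then March (31), April (30), May (31), June (30), July (31): 31 + 30 + 31 + 30 + 31 = 153 days.
August 1–2, 2170: 2 days.
Residual: 168 days.
Total: 899 days.

899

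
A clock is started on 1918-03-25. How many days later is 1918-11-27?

247

March 1918: 31 − 25 = 6 days remain.
Then April (30), May (31), June (30), July (31), August (31), September (30), October (31): 30 + 31 + 30 + 31 + 31 + 30 + 31 = 214 days.
November 1–27, 1918: 27 days.
Total: 6 + 214 + 27 = 247 days.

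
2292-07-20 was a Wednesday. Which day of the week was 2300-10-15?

From July 20, 2292 to July 20, 2300: 8 years, of which 1 contains a Feb 29 — 7×365 + 1×366 = 2921 days.
(2300 is not a leap year (divisible by 100 but not 400).)
July 2300: 31 − 20 = 11 days remain.
Then August (31), September (30): 31 + 30 = 61 days.
October 1–15, 2300: 15 days.
Residual: 87 days.
Total: 3008 days.
3008 mod 7 = 5, so 5 days after Wednesday is Monday.

Monday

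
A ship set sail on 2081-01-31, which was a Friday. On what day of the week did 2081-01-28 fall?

Count forward from the earlier date (January 28, 2081) to the later (January 31, 2081):
Within January 2081: 31 − 28 = 3 days.
3 mod 7 = 3, so 3 days before Friday is Tuesday.

Tuesday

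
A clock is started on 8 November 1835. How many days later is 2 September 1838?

1029

Day-of-year of November 8, 1835: 312.
Day-of-year of September 2, 1838: 245.
1835 has 365 days, so 365 − 312 = 53 days remain in 1835.
Full years: 1836: 366; 1837: 365. Sum = 731.
Total: 53 + 731 + 245 = 1029 days.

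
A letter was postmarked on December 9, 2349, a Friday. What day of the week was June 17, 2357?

Monday

Day-of-year of December 9, 2349: 343.
Day-of-year of June 17, 2357: 168.
2349 has 365 days, so 365 − 343 = 22 days remain in 2349.
Full years 2350–2356: 5 common + 2 leap = 5×365 + 2×366 = 2557 days.
Total: 22 + 2557 + 168 = 2747 days.
2747 mod 7 = 3, so 3 days after Friday is Monday.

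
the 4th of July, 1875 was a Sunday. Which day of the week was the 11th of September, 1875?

July 1875: 31 − 4 = 27 days remain.
Then August (31): 31 days.
September 1–11, 1875: 11 days.
Total: 27 + 31 + 11 = 69 days.
69 mod 7 = 6, so 6 days after Sunday is Saturday.

Saturday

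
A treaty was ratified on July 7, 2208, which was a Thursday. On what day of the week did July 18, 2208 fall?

Within July 2208: 18 − 7 = 11 days.
11 mod 7 = 4, so 4 days after Thursday is Monday.

Monday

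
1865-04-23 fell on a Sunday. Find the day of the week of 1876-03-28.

From April 23, 1865 to April 23, 1875: 10 years, of which 2 contain a Feb 29 — 8×365 + 2×366 = 3652 days.
April 1875: 30 − 23 = 7 days remain.
Then 10 full months totalling 305 days.
March 1–28, 1876: 28 days.
Residual: 340 days.
Total: 3992 days.
3992 mod 7 = 2, so 2 days after Sunday is Tuesday.

Tuesday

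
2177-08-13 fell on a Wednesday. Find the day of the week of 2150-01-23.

Count forward from the earlier date (January 23, 2150) to the later (August 13, 2177):
Day-of-year of January 23, 2150: 23.
Day-of-year of August 13, 2177: 225.
2150 has 365 days, so 365 − 23 = 342 days remain in 2150.
Full years 2151–2176: 19 common + 7 leap = 19×365 + 7×366 = 9497 days.
Total: 342 + 9497 + 225 = 10064 days.
10064 mod 7 = 5, so 5 days before Wednesday is Friday.

Friday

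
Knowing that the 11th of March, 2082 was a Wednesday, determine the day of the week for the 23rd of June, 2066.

Count forward from the earlier date (June 23, 2066) to the later (March 11, 2082):
Day-of-year of June 23, 2066: 174.
Day-of-year of March 11, 2082: 70.
2066 has 365 days, so 365 − 174 = 191 days remain in 2066.
Full years 2067–2081: 11 common + 4 leap = 11×365 + 4×366 = 5479 days.
Total: 191 + 5479 + 70 = 5740 days.
5740 is a multiple of 7, so the 23rd of June, 2066 falls on the same weekday: Wednesday.

Wednesday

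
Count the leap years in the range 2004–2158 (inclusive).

38

Years divisible by 4: 2004, 2008, …, 2156 — 39 in all.
Of these, 2100 is divisible by 100 but not 400, so not leap.
Leap years: 39 − 1 = 38.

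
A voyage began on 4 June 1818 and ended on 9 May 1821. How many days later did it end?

Day-of-year of June 4, 1818: 155.
Day-of-year of May 9, 1821: 129.
1818 has 365 days, so 365 − 155 = 210 days remain in 1818.
Full years: 1819: 365; 1820: 366. Sum = 731.
Total: 210 + 731 + 129 = 1070 days.

1070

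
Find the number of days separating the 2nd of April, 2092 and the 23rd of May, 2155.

23060

Day-of-year of April 2, 2092: 93.
Day-of-year of May 23, 2155: 143.
2092 has 366 days, so 366 − 93 = 273 days remain in 2092.
Full years 2093–2154: 48 common + 14 leap = 48×365 + 14×366 = 22644 days.
Total: 273 + 22644 + 143 = 23060 days.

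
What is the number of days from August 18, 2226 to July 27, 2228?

709

August 2226: 31 − 18 = 13 days remain.
Then 22 full months totalling 669 days.
July 1–27, 2228: 27 days.
Total: 13 + 669 + 27 = 709 days.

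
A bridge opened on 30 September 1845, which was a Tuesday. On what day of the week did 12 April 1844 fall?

Friday

Count forward from the earlier date (April 12, 1844) to the later (September 30, 1845):
April 1844: 30 − 12 = 18 days remain.
Then 16 full months totalling 488 days.
September 1–30, 1845: 30 days.
Total: 18 + 488 + 30 = 536 days.
536 mod 7 = 4, so 4 days before Tuesday is Friday.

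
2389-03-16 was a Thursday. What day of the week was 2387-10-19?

Monday

Count forward from the earlier date (October 19, 2387) to the later (March 16, 2389):
Day-of-year of October 19, 2387: 292.
Day-of-year of March 16, 2389: 75.
2387 has 365 days, so 365 − 292 = 73 days remain in 2387.
Full years: 2388: 366. Sum = 366.
Total: 73 + 366 + 75 = 514 days.
514 mod 7 = 3, so 3 days before Thursday is Monday.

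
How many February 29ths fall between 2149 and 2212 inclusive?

15

Years divisible by 4: 2152, 2156, …, 2212 — 16 in all.
Of these, 2200 is divisible by 100 but not 400, so not leap.
Leap years: 16 − 1 = 15.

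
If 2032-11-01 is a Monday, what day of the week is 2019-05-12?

Sunday

Count forward from the earlier date (May 12, 2019) to the later (November 1, 2032):
Day-of-year of May 12, 2019: 132.
Day-of-year of November 1, 2032: 306.
2019 has 365 days, so 365 − 132 = 233 days remain in 2019.
Full years 2020–2031: 9 common + 3 leap = 9×365 + 3×366 = 4383 days.
Total: 233 + 4383 + 306 = 4922 days.
4922 mod 7 = 1, so 1 day before Monday is Sunday.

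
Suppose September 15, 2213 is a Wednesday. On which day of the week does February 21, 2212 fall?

Count forward from the earlier date (February 21, 2212) to the later (September 15, 2213):
February 21, 2212 → February 21, 2213: 366 days (2212 is a leap year).
February 2213: 28 − 21 = 7 days remain (2213 is not a leap year, so February has 28 days).
Then March (31), April (30), May (31), June (30), July (31), August (31): 31 + 30 + 31 + 30 + 31 + 31 = 184 days.
September 1–15, 2213: 15 days.
Residual: 206 days.
Total: 572 days.
572 mod 7 = 5, so 5 days before Wednesday is Friday.

Friday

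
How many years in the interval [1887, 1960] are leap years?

18

Years divisible by 4: 1888, 1892, …, 1960 — 19 in all.
Of these, 1900 is divisible by 100 but not 400, so not leap.
Leap years: 19 − 1 = 18.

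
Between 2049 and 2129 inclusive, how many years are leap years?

Years divisible by 4: 2052, 2056, …, 2128 — 20 in all.
Of these, 2100 is divisible by 100 but not 400, so not leap.
Leap years: 20 − 1 = 19.

19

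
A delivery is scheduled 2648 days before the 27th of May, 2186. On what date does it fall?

the 25th of February, 2179

Count 2648 days before May 27, 2186:
Day-of-year of February 25, 2179: 56.
Day-of-year of May 27, 2186: 147.
2179 has 365 days, so 365 − 56 = 309 days remain in 2179.
Full years: 2180: 366; 2181: 365; 2182: 365; 2183: 365; 2184: 366; 2185: 365. Sum = 2192.
Total: 309 + 2192 + 147 = 2648 days.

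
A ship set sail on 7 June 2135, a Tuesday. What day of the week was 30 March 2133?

Count forward from the earlier date (March 30, 2133) to the later (June 7, 2135):
March 30, 2133 → March 30, 2134: 365 days.
March 30, 2134 → March 30, 2135: 365 days.
March 2135: 31 − 30 = 1 day remains.
Then April (30), May (31): 30 + 31 = 61 days.
June 1–7, 2135: 7 days.
Residual: 69 days.
Total: 799 days.
799 mod 7 = 1, so 1 day before Tuesday is Monday.

Monday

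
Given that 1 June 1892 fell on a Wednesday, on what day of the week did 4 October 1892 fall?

Tuesday

June 1892: 30 − 1 = 29 days remain.
Then July (31), August (31), September (30): 31 + 31 + 30 = 92 days.
October 1–4, 1892: 4 days.
Total: 29 + 92 + 4 = 125 days.
125 mod 7 = 6, so 6 days after Wednesday is Tuesday.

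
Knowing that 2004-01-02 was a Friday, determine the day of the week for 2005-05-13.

January 2004: 31 − 2 = 29 days remain.
Then 15 full months totalling 455 days.
May 1–13, 2005: 13 days.
Total: 29 + 455 + 13 = 497 days.
497 is a multiple of 7, so 2005-05-13 falls on the same weekday: Friday.

Friday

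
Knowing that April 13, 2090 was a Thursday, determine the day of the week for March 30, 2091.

April 2090: 30 − 13 = 17 days remain.
Then 10 full months totalling 304 days.
March 1–30, 2091: 30 days.
Residual: 351 days.
Total: 351 days.
351 mod 7 = 1, so 1 day after Thursday is Friday.

Friday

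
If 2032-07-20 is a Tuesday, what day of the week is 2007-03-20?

Tuesday

Count forward from the earlier date (March 20, 2007) to the later (July 20, 2032):
From March 20, 2007 to March 20, 2032: 25 years, of which 7 contain a Feb 29 — 18×365 + 7×366 = 9132 days.
March 2032: 31 − 20 = 11 days remain.
Then April (30), May (31), June (30): 30 + 31 + 30 = 91 days.
July 1–20, 2032: 20 days.
Residual: 122 days.
Total: 9254 days.
9254 is a multiple of 7, so 2007-03-20 falls on the same weekday: Tuesday.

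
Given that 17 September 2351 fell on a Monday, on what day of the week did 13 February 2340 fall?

Count forward from the earlier date (February 13, 2340) to the later (September 17, 2351):
Day-of-year of February 13, 2340: 44.
Day-of-year of September 17, 2351: 260.
2340 has 366 days, so 366 − 44 = 322 days remain in 2340.
Full years 2341–2350: 8 common + 2 leap = 8×365 + 2×366 = 3652 days.
Total: 322 + 3652 + 260 = 4234 days.
4234 mod 7 = 6, so 6 days before Monday is Tuesday.

Tuesday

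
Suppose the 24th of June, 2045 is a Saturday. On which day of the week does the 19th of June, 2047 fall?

June 24, 2045 → June 24, 2046: 365 days.
June 2046: 30 − 24 = 6 days remain.
Then 11 full months totalling 335 days.
June 1–19, 2047: 19 days.
Residual: 360 days.
Total: 725 days.
725 mod 7 = 4, so 4 days after Saturday is Wednesday.

Wednesday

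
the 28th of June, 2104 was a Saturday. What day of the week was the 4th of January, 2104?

Friday

Count forward from the earlier date (January 4, 2104) to the later (June 28, 2104):
January 2104: 31 − 4 = 27 days remain.
Then February 2104 (29), March (31), April (30), May (31): 29 + 31 + 30 + 31 = 121 days.
June 1–28, 2104: 28 days.
Total: 27 + 121 + 28 = 176 days.
176 mod 7 = 1, so 1 day before Saturday is Friday.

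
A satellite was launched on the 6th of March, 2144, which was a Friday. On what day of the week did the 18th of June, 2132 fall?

Count forward from the earlier date (June 18, 2132) to the later (March 6, 2144):
From June 18, 2132 to June 18, 2143: 11 years, of which 2 contain a Feb 29 — 9×365 + 2×366 = 4017 days.
June 2143: 30 − 18 = 12 days remain.
Then July (31), August (31), September (30), October (31), November (30), December (31), January (31), February 2144 (29): 31 + 31 + 30 + 31 + 30 + 31 + 31 + 29 = 244 days.
March 1–6, 2144: 6 days.
Residual: 262 days.
Total: 4279 days.
4279 mod 7 = 2, so 2 days before Friday is Wednesday.

Wednesday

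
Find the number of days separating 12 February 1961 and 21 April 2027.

24174

From February 12, 1961 to February 12, 2027: 66 years, of which 16 contain a Feb 29 — 50×365 + 16×366 = 24106 days.
(2000 is a leap year (divisible by 400).)
February 2027: 28 − 12 = 16 days remain (2027 is not a leap year, so February has 28 days).
Then March (31): 31 days.
April 1–21, 2027: 21 days.
Residual: 68 days.
Total: 24174 days.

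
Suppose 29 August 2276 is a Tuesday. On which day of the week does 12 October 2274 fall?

Monday

Count forward from the earlier date (October 12, 2274) to the later (August 29, 2276):
October 12, 2274 → October 12, 2275: 365 days.
October 2275: 31 − 12 = 19 days remain.
Then 9 full months totalling 274 days.
August 1–29, 2276: 29 days.
Residual: 322 days.
Total: 687 days.
687 mod 7 = 1, so 1 day before Tuesday is Monday.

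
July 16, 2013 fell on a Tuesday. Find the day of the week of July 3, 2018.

Tuesday

Day-of-year of July 16, 2013: 197.
Day-of-year of July 3, 2018: 184.
2013 has 365 days, so 365 − 197 = 168 days remain in 2013.
Full years: 2014: 365; 2015: 365; 2016: 366; 2017: 365. Sum = 1461.
Total: 168 + 1461 + 184 = 1813 days.
1813 is a multiple of 7, so July 3, 2018 falls on the same weekday: Tuesday.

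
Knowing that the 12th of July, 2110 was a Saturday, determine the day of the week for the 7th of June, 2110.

Count forward from the earlier date (June 7, 2110) to the later (July 12, 2110):
June 2110: 30 − 7 = 23 days remain.
July 1–12, 2110: 12 days.
Total: 23 + 12 = 35 days.
35 is a multiple of 7, so the 7th of June, 2110 falls on the same weekday: Saturday.

Saturday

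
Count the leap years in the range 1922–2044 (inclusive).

Years divisible by 4: 1924, 1928, …, 2044 — 31 in all.
2000 is divisible by 400, so still leap.
No century exceptions apply. Count: 31.

31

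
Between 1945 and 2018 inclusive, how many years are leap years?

Years divisible by 4: 1948, 1952, …, 2016 — 18 in all.
2000 is divisible by 400, so still leap.
No century exceptions apply. Count: 18.

18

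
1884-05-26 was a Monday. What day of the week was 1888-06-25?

May 26, 1884 → May 26, 1885: 365 days.
May 26, 1885 → May 26, 1886: 365 days.
May 26, 1886 → May 26, 1887: 365 days.
May 26, 1887 → May 26, 1888: 366 days (1888 is a leap year).
May 1888: 31 − 26 = 5 days remain.
June 1–25, 1888: 25 days.
Residual: 30 days.
Total: 1491 days.
1491 is a multiple of 7, so 1888-06-25 falls on the same weekday: Monday.

Monday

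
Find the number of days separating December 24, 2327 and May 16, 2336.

3066

Day-of-year of December 24, 2327: 358.
Day-of-year of May 16, 2336: 137.
2327 has 365 days, so 365 − 358 = 7 days remain in 2327.
Full years 2328–2335: 6 common + 2 leap = 6×365 + 2×366 = 2922 days.
Total: 7 + 2922 + 137 = 3066 days.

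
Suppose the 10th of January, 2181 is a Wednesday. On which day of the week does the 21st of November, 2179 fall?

Sunday

Count forward from the earlier date (November 21, 2179) to the later (January 10, 2181):
November 21, 2179 → November 21, 2180: 366 days (2180 is a leap year).
November 2180: 30 − 21 = 9 days remain.
Then December (31): 31 days.
January 1–10, 2181: 10 days.
Residual: 50 days.
Total: 416 days.
416 mod 7 = 3, so 3 days before Wednesday is Sunday.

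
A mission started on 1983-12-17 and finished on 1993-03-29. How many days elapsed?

3390

Day-of-year of December 17, 1983: 351.
Day-of-year of March 29, 1993: 88.
1983 has 365 days, so 365 − 351 = 14 days remain in 1983.
Full years 1984–1992: 6 common + 3 leap = 6×365 + 3×366 = 3288 days.
Total: 14 + 3288 + 88 = 3390 days.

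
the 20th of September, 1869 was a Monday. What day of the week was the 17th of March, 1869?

Wednesday

Count forward from the earlier date (March 17, 1869) to the later (September 20, 1869):
March 1869: 31 − 17 = 14 days remain.
Then April (30), May (31), June (30), July (31), August (31): 30 + 31 + 30 + 31 + 31 = 153 days.
September 1–20, 1869: 20 days.
Total: 14 + 153 + 20 = 187 days.
187 mod 7 = 5, so 5 days before Monday is Wednesday.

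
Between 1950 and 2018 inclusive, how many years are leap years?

17

Years divisible by 4: 1952, 1956, …, 2016 — 17 in all.
2000 is divisible by 400, so still leap.
No century exceptions apply. Count: 17.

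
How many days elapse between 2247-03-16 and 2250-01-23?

1044

March 16, 2247 → March 16, 2248: 366 days (2248 is a leap year).
March 16, 2248 → March 16, 2249: 365 days.
March 2249: 31 − 16 = 15 days remain.
Then 9 full months totalling 275 days.
January 1–23, 2250: 23 days.
Residual: 313 days.
Total: 1044 days.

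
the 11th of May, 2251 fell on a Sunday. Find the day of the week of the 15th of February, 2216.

Count forward from the earlier date (February 15, 2216) to the later (May 11, 2251):
Day-of-year of February 15, 2216: 46.
Day-of-year of May 11, 2251: 131.
2216 has 366 days, so 366 − 46 = 320 days remain in 2216.
Full years 2217–2250: 26 common + 8 leap = 26×365 + 8×366 = 12418 days.
Total: 320 + 12418 + 131 = 12869 days.
12869 mod 7 = 3, so 3 days before Sunday is Thursday.

Thursday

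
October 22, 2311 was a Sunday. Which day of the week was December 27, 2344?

Day-of-year of October 22, 2311: 295.
Day-of-year of December 27, 2344: 362.
2311 has 365 days, so 365 − 295 = 70 days remain in 2311.
Full years 2312–2343: 24 common + 8 leap = 24×365 + 8×366 = 11688 days.
Total: 70 + 11688 + 362 = 12120 days.
12120 mod 7 = 3, so 3 days after Sunday is Wednesday.

Wednesday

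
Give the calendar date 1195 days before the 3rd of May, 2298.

the 24th of January, 2295

Count 1195 days before May 3, 2298:
Day-of-year of January 24, 2295: 24.
Day-of-year of May 3, 2298: 123.
2295 has 365 days, so 365 − 24 = 341 days remain in 2295.
Full years: 2296: 366; 2297: 365. Sum = 731.
Total: 341 + 731 + 123 = 1195 days.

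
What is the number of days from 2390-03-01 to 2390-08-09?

161

March 2390: 31 − 1 = 30 days remain.
Then April (30), May (31), June (30), July (31): 30 + 31 + 30 + 31 = 122 days.
August 1–9, 2390: 9 days.
Total: 30 + 122 + 9 = 161 days.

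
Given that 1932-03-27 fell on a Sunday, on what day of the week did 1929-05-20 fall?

Monday

Count forward from the earlier date (May 20, 1929) to the later (March 27, 1932):
Day-of-year of May 20, 1929: 140.
Day-of-year of March 27, 1932: 87.
1929 has 365 days, so 365 − 140 = 225 days remain in 1929.
Full years: 1930: 365; 1931: 365. Sum = 730.
Total: 225 + 730 + 87 = 1042 days.
1042 mod 7 = 6, so 6 days before Sunday is Monday.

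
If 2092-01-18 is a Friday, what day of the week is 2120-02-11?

Day-of-year of January 18, 2092: 18.
Day-of-year of February 11, 2120: 42.
2092 has 366 days, so 366 − 18 = 348 days remain in 2092.
Full years 2093–2119: 22 common + 5 leap = 22×365 + 5×366 = 9860 days.
Total: 348 + 9860 + 42 = 10250 days.
10250 mod 7 = 2, so 2 days after Friday is Sunday.

Sunday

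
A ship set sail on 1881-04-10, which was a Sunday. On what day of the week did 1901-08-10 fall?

Saturday

From April 10, 1881 to April 10, 1901: 20 years, of which 4 contain a Feb 29 — 16×365 + 4×366 = 7304 days.
(1900 is not a leap year (divisible by 100 but not 400).)
April 1901: 30 − 10 = 20 days remain.
Then May (31), June (30), July (31): 31 + 30 + 31 = 92 days.
August 1–10, 1901: 10 days.
Residual: 122 days.
Total: 7426 days.
7426 mod 7 = 6, so 6 days after Sunday is Saturday.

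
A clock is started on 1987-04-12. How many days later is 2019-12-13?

11933

Day-of-year of April 12, 1987: 102.
Day-of-year of December 13, 2019: 347.
1987 has 365 days, so 365 − 102 = 263 days remain in 1987.
Full years 1988–2018: 23 common + 8 leap = 23×365 + 8×366 = 11323 days.
Total: 263 + 11323 + 347 = 11933 days.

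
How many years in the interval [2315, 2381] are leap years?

17

Years divisible by 4: 2316, 2320, …, 2380 — 17 in all.
No century exceptions apply. Count: 17.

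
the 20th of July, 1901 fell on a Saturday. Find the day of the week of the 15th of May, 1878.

Count forward from the earlier date (May 15, 1878) to the later (July 20, 1901):
Day-of-year of May 15, 1878: 135.
Day-of-year of July 20, 1901: 201.
1878 has 365 days, so 365 − 135 = 230 days remain in 1878.
Full years 1879–1900: 17 common + 5 leap = 17×365 + 5×366 = 8035 days.
Total: 230 + 8035 + 201 = 8466 days.
8466 mod 7 = 3, so 3 days before Saturday is Wednesday.

Wednesday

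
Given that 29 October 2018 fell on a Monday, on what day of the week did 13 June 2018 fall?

Count forward from the earlier date (June 13, 2018) to the later (October 29, 2018):
June 2018: 30 − 13 = 17 days remain.
Then July (31), August (31), September (30): 31 + 31 + 30 = 92 days.
October 1–29, 2018: 29 days.
Total: 17 + 92 + 29 = 138 days.
138 mod 7 = 5, so 5 days before Monday is Wednesday.

Wednesday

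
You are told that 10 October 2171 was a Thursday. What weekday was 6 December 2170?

Thursday

Count forward from the earlier date (December 6, 2170) to the later (October 10, 2171):
Day-of-year of December 6, 2170: 340.
Day-of-year of October 10, 2171: 283.
2170 has 365 days, so 365 − 340 = 25 days remain in 2170.
Total: 25 + 283 = 308 days.
308 is a multiple of 7, so 6 December 2170 falls on the same weekday: Thursday.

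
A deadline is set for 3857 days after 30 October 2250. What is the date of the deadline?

22 May 2261

Count 3857 days after October 30, 2250:
Day-of-year of October 30, 2250: 303.
Day-of-year of May 22, 2261: 142.
2250 has 365 days, so 365 − 303 = 62 days remain in 2250.
Full years 2251–2260: 7 common + 3 leap = 7×365 + 3×366 = 3653 days.
Total: 62 + 3653 + 142 = 3857 days.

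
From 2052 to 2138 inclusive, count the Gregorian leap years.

Years divisible by 4: 2052, 2056, …, 2136 — 22 in all.
Of these, 2100 is divisible by 100 but not 400, so not leap.
Leap years: 22 − 1 = 21.

21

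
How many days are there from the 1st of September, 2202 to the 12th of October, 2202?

September 2202: 30 − 1 = 29 days remain.
October 1–12, 2202: 12 days.
Total: 29 + 12 = 41 days.

41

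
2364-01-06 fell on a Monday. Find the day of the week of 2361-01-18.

Wednesday

Count forward from the earlier date (January 18, 2361) to the later (January 6, 2364):
Day-of-year of January 18, 2361: 18.
Day-of-year of January 6, 2364: 6.
2361 has 365 days, so 365 − 18 = 347 days remain in 2361.
Full years: 2362: 365; 2363: 365. Sum = 730.
Total: 347 + 730 + 6 = 1083 days.
1083 mod 7 = 5, so 5 days before Monday is Wednesday.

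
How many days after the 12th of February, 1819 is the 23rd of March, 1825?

2231

Day-of-year of February 12, 1819: 43.
Day-of-year of March 23, 1825: 82.
1819 has 365 days, so 365 − 43 = 322 days remain in 1819.
Full years: 1820: 366; 1821: 365; 1822: 365; 1823: 365; 1824: 366. Sum = 1827.
Total: 322 + 1827 + 82 = 2231 days.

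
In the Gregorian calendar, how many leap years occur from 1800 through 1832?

Years divisible by 4 in [1800, 1832]: 1800, 1804, 1808, 1812, 1816, 1820, 1824, 1828, 1832.
Of these, 1800 is divisible by 100 but not 400, so not leap.
Leap years: 9 − 1 = 8.

8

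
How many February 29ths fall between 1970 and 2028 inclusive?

15

Years divisible by 4: 1972, 1976, …, 2028 — 15 in all.
2000 is divisible by 400, so still leap.
No century exceptions apply. Count: 15.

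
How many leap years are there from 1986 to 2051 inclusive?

16

Years divisible by 4: 1988, 1992, …, 2048 — 16 in all.
2000 is divisible by 400, so still leap.
No century exceptions apply. Count: 16.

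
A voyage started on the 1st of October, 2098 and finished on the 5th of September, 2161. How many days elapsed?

Day-of-year of October 1, 2098: 274.
Day-of-year of September 5, 2161: 248.
2098 has 365 days, so 365 − 274 = 91 days remain in 2098.
Full years 2099–2160: 47 common + 15 leap = 47×365 + 15×366 = 22645 days.
Total: 91 + 22645 + 248 = 22984 days.

22984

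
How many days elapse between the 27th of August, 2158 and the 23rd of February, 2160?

August 2158: 31 − 27 = 4 days remain.
Then 17 full months totalling 518 days.
February 1–23, 2160: 23 days (2160 is a leap year).
Total: 4 + 518 + 23 = 545 days.

545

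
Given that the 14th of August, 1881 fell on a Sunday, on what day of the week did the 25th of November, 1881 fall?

August 1881: 31 − 14 = 17 days remain.
Then September (30), October (31): 30 + 31 = 61 days.
November 1–25, 1881: 25 days.
Total: 17 + 61 + 25 = 103 days.
103 mod 7 = 5, so 5 days after Sunday is Friday.

Friday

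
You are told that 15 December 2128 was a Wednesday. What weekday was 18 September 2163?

From December 15, 2128 to December 15, 2162: 34 years, of which 8 contain a Feb 29 — 26×365 + 8×366 = 12418 days.
December 2162: 31 − 15 = 16 days remain.
Then January (31), February 2163 (28), March (31), April (30), May (31), June (30), July (31), August (31): 31 + 28 + 31 + 30 + 31 + 30 + 31 + 31 = 243 days.
September 1–18, 2163: 18 days.
Residual: 277 days.
Total: 12695 days.
12695 mod 7 = 4, so 4 days after Wednesday is Sunday.

Sunday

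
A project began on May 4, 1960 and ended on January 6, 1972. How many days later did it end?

4264

From May 4, 1960 to May 4, 1971: 11 years, of which 2 contain a Feb 29 — 9×365 + 2×366 = 4017 days.
May 1971: 31 − 4 = 27 days remain.
Then June (30), July (31), August (31), September (30), October (31), November (30), December (31): 30 + 31 + 31 + 30 + 31 + 30 + 31 = 214 days.
January 1–6, 1972: 6 days.
Residual: 247 days.
Total: 4264 days.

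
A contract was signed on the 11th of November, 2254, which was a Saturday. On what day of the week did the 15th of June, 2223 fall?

Count forward from the earlier date (June 15, 2223) to the later (November 11, 2254):
From June 15, 2223 to June 15, 2254: 31 years, of which 8 contain a Feb 29 — 23×365 + 8×366 = 11323 days.
June 2254: 30 − 15 = 15 days remain.
Then July (31), August (31), September (30), October (31): 31 + 31 + 30 + 31 = 123 days.
November 1–11, 2254: 11 days.
Residual: 149 days.
Total: 11472 days.
11472 mod 7 = 6, so 6 days before Saturday is Sunday.

Sunday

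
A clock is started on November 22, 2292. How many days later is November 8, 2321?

Day-of-year of November 22, 2292: 327.
Day-of-year of November 8, 2321: 312.
2292 has 366 days, so 366 − 327 = 39 days remain in 2292.
Full years 2293–2320: 22 common + 6 leap = 22×365 + 6×366 = 10226 days.
Total: 39 + 10226 + 312 = 10577 days.

10577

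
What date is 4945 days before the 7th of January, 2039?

the 24th of June, 2025

Count 4945 days before January 7, 2039:
From June 24, 2025 to June 24, 2038: 13 years, of which 3 contain a Feb 29 — 10×365 + 3×366 = 4748 days.
June 2038: 30 − 24 = 6 days remain.
Then July (31), August (31), September (30), October (31), November (30), December (31): 31 + 31 + 30 + 31 + 30 + 31 = 184 days.
January 1–7, 2039: 7 days.
Residual: 197 days.
Total: 4945 days.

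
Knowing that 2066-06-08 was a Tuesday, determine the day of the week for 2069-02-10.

Day-of-year of June 8, 2066: 159.
Day-of-year of February 10, 2069: 41.
2066 has 365 days, so 365 − 159 = 206 days remain in 2066.
Full years: 2067: 365; 2068: 366. Sum = 731.
Total: 206 + 731 + 41 = 978 days.
978 mod 7 = 5, so 5 days after Tuesday is Sunday.

Sunday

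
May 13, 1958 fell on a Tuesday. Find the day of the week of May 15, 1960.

May 1958: 31 − 13 = 18 days remain.
Then 23 full months totalling 700 days.
May 1–15, 1960: 15 days.
Total: 18 + 700 + 15 = 733 days.
733 mod 7 = 5, so 5 days after Tuesday is Sunday.

Sunday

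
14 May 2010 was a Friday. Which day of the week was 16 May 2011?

Monday

Day-of-year of May 14, 2010: 134.
Day-of-year of May 16, 2011: 136.
2010 has 365 days, so 365 − 134 = 231 days remain in 2010.
Total: 231 + 136 = 367 days.
367 mod 7 = 3, so 3 days after Friday is Monday.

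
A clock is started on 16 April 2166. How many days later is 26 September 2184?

From April 16, 2166 to April 16, 2184: 18 years, of which 5 contain a Feb 29 — 13×365 + 5×366 = 6575 days.
April 2184: 30 − 16 = 14 days remain.
Then May (31), June (30), July (31), August (31): 31 + 30 + 31 + 31 = 123 days.
September 1–26, 2184: 26 days.
Residual: 163 days.
Total: 6738 days.

6738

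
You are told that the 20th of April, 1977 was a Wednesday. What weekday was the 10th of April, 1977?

Sunday

Count forward from the earlier date (April 10, 1977) to the later (April 20, 1977):
Within April 1977: 20 − 10 = 10 days.
10 mod 7 = 3, so 3 days before Wednesday is Sunday.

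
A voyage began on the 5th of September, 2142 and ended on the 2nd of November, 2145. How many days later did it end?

1154

Day-of-year of September 5, 2142: 248.
Day-of-year of November 2, 2145: 306.
2142 has 365 days, so 365 − 248 = 117 days remain in 2142.
Full years: 2143: 365; 2144: 366. Sum = 731.
Total: 117 + 731 + 306 = 1154 days.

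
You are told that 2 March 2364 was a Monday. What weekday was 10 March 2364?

Within March 2364: 10 − 2 = 8 days.
8 mod 7 = 1, so 1 day after Monday is Tuesday.

Tuesday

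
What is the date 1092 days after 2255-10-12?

2258-10-08

Count 1092 days after October 12, 2255:
October 12, 2255 → October 12, 2256: 366 days (2256 is a leap year).
October 12, 2256 → October 12, 2257: 365 days.
October 2257: 31 − 12 = 19 days remain.
Then 11 full months totalling 334 days.
October 1–8, 2258: 8 days.
Residual: 361 days.
Total: 1092 days.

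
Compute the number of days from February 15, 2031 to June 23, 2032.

494

Day-of-year of February 15, 2031: 46.
Day-of-year of June 23, 2032: 175.
2031 has 365 days, so 365 − 46 = 319 days remain in 2031.
Total: 319 + 175 = 494 days.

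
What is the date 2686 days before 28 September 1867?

21 May 1860

Count 2686 days before September 28, 1867:
From May 21, 1860 to May 21, 1867: 7 years, of which 1 contains a Feb 29 — 6×365 + 1×366 = 2556 days.
May 1867: 31 − 21 = 10 days remain.
Then June (30), July (31), August (31): 30 + 31 + 31 = 92 days.
September 1–28, 1867: 28 days.
Residual: 130 days.
Total: 2686 days.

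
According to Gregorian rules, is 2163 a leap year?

No

2163 is not a leap year.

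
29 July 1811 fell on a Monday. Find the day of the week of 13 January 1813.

Wednesday

July 29, 1811 → July 29, 1812: 366 days (1812 is a leap year).
July 1812: 31 − 29 = 2 days remain.
Then August (31), September (30), October (31), November (30), December (31): 31 + 30 + 31 + 30 + 31 = 153 days.
January 1–13, 1813: 13 days.
Residual: 168 days.
Total: 534 days.
534 mod 7 = 2, so 2 days after Monday is Wednesday.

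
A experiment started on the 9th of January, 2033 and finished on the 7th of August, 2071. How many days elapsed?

From January 9, 2033 to January 9, 2071: 38 years, of which 9 contain a Feb 29 — 29×365 + 9×366 = 13879 days.
January 2071: 31 − 9 = 22 days remain.
Then February 2071 (28), March (31), April (30), May (31), June (30), July (31): 28 + 31 + 30 + 31 + 30 + 31 = 181 days.
August 1–7, 2071: 7 days.
Residual: 210 days.
Total: 14089 days.

14089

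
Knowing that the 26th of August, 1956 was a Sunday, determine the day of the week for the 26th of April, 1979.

Thursday

From August 26, 1956 to August 26, 1978: 22 years, of which 5 contain a Feb 29 — 17×365 + 5×366 = 8035 days.
August 1978: 31 − 26 = 5 days remain.
Then September (30), October (31), November (30), December (31), January (31), February 1979 (28), March (31): 30 + 31 + 30 + 31 + 31 + 28 + 31 = 212 days.
April 1–26, 1979: 26 days.
Residual: 243 days.
Total: 8278 days.
8278 mod 7 = 4, so 4 days after Sunday is Thursday.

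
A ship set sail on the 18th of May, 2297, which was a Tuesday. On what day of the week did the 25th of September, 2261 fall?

Wednesday

Count forward from the earlier date (September 25, 2261) to the later (May 18, 2297):
From September 25, 2261 to September 25, 2296: 35 years, of which 9 contain a Feb 29 — 26×365 + 9×366 = 12784 days.
September 2296: 30 − 25 = 5 days remain.
Then October (31), November (30), December (31), January (31), February 2297 (28), March (31), April (30): 31 + 30 + 31 + 31 + 28 + 31 + 30 = 212 days.
May 1–18, 2297: 18 days.
Residual: 235 days.
Total: 13019 days.
13019 mod 7 = 6, so 6 days before Tuesday is Wednesday.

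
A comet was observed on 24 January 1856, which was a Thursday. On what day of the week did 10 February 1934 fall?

Saturday

Day-of-year of January 24, 1856: 24.
Day-of-year of February 10, 1934: 41.
1856 has 366 days, so 366 − 24 = 342 days remain in 1856.
Full years 1857–1933: 59 common + 18 leap = 59×365 + 18×366 = 28123 days.
Total: 342 + 28123 + 41 = 28506 days.
28506 mod 7 = 2, so 2 days after Thursday is Saturday.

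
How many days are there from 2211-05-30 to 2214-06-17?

May 30, 2211 → May 30, 2212: 366 days (2212 is a leap year).
May 30, 2212 → May 30, 2213: 365 days.
May 30, 2213 → May 30, 2214: 365 days.
May 2214: 31 − 30 = 1 day remains.
June 1–17, 2214: 17 days.
Residual: 18 days.
Total: 1114 days.

1114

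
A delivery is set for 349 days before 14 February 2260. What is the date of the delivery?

2 March 2259

Count 349 days before February 14, 2260:
March 2259: 31 − 2 = 29 days remain.
Then 10 full months totalling 306 days.
February 1–14, 2260: 14 days (2260 is a leap year).
Residual: 349 days.
Total: 349 days.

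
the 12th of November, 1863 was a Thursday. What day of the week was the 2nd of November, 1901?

From November 12, 1863 to November 12, 1900: 37 years, of which 9 contain a Feb 29 — 28×365 + 9×366 = 13514 days.
(1900 is not a leap year (divisible by 100 but not 400).)
November 1900: 30 − 12 = 18 days remain.
Then 11 full months totalling 335 days.
November 1–2, 1901: 2 days.
Residual: 355 days.
Total: 13869 days.
13869 mod 7 = 2, so 2 days after Thursday is Saturday.

Saturday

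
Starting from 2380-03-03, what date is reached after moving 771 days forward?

2382-04-13

Count 771 days after March 3, 2380:
March 2380: 31 − 3 = 28 days remain.
Then 24 full months totalling 730 days.
April 1–13, 2382: 13 days.
Total: 28 + 730 + 13 = 771 days.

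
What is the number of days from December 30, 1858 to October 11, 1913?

From December 30, 1858 to December 30, 1912: 54 years, of which 13 contain a Feb 29 — 41×365 + 13×366 = 19723 days.
(1900 is not a leap year (divisible by 100 but not 400).)
December 1912: 31 − 30 = 1 day remains.
Then 9 full months totalling 273 days.
October 1–11, 1913: 11 days.
Residual: 285 days.
Total: 20008 days.

20008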